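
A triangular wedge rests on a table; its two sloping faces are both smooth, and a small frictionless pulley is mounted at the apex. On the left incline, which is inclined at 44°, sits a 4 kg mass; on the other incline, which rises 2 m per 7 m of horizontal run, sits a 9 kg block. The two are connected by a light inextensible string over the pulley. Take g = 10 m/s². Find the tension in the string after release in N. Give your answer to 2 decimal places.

26.84 N

Resolve each weight along its own incline: the 4 kg mass has component 4 × 10 × sin 44° = 27.786 N down its slope, and the 9 kg mass has 9 × 10 × sin 15.95° = 24.725 N down its slope.
The 4 kg side's 27.786 N exceeds the other side's 24.725 N, so that mass slides down and the 9 kg mass slides up. Taking that direction as positive, Newton's second law for the whole system gives 27.786 − 24.725 = (4 + 9) a, so a = 3.061 / 13 = 0.2355 m/s².
For the 9 kg mass (up-slope positive): T − 24.725 = 9 × 0.2355, so T = 26.845 N.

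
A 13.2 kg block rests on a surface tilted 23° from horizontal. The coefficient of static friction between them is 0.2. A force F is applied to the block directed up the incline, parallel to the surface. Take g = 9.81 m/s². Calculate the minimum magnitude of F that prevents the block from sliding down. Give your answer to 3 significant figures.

26.8 N

The normal force is N = mg cos 23° = 119.198 N. With F at its minimum the block is on the verge of sliding down, so static friction is at its maximum μ_s N = 0.2 × 119.198 = 23.840 N and acts up the slope.
Equilibrium along the incline: F + μ_s N = mg sin 23°, so F = 50.597 − 23.840 = 26.757 N.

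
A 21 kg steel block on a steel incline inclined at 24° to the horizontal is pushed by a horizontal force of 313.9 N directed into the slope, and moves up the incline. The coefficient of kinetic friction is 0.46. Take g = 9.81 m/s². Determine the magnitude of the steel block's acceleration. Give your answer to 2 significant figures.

The horizontal push has components F cos 24° = 313.9 × 0.9135 = 286.748 N up the incline and F sin 24° = 313.9 × 0.4067 = 127.663 N pressing into the surface.
The normal force is therefore N = mg cos 24° + F sin 24° = 188.190 + 127.663 = 315.853 N, and kinetic friction down the slope is μN = 0.46 × 315.853 = 145.292 N.
Along the incline: F cos 24° − mg sin 24° − μN = ma, so 286.748 − 83.784 − 145.292 = 21 a, giving a = 2.7463 m/s².

2.7 m/s²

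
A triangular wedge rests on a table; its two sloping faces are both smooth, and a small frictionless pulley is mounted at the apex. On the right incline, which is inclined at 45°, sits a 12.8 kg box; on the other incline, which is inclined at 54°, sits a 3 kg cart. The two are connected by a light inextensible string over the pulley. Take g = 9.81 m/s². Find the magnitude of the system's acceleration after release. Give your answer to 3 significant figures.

4.11 m/s²

Resolve each weight along its own incline: the 12.8 kg mass has component 12.8 × 9.81 × sin 45° = 88.790 N down its slope, and the 3 kg mass has 3 × 9.81 × sin 54° = 23.809 N down its slope.
The 12.8 kg side's 88.790 N exceeds the other side's 23.809 N, so that mass slides down and the 3 kg mass slides up. Taking that direction as positive, Newton's second law for the whole system gives 88.790 − 23.809 = (12.8 + 3) a, so a = 64.981 / 15.8 = 4.1127 m/s².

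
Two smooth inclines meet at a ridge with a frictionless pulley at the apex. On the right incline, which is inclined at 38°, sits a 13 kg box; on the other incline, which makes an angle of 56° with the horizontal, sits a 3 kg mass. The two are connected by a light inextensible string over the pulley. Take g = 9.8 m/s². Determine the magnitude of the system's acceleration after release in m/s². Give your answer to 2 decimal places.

Resolve each weight along its own incline: the 13 kg mass has component 13 × 9.8 × sin 38° = 78.435 N down its slope, and the 3 kg mass has 3 × 9.8 × sin 56° = 24.374 N down its slope.
The 13 kg side's 78.435 N exceeds the other side's 24.374 N, so that mass slides down and the 3 kg mass slides up. Taking that direction as positive, Newton's second law for the whole system gives 78.435 − 24.374 = (13 + 3) a, so a = 54.061 / 16 = 3.3788 m/s².

3.38 m/s²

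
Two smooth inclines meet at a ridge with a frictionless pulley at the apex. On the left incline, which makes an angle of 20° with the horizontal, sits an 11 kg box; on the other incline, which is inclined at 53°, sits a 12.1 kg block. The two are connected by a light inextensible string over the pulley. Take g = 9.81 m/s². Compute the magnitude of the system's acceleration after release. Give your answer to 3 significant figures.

2.51 m/s²

Resolve each weight along its own incline: the 11 kg mass has component 11 × 9.81 × sin 20° = 36.907 N down its slope, and the 12.1 kg mass has 12.1 × 9.81 × sin 53° = 94.799 N down its slope.
The 12.1 kg side's 94.799 N exceeds the other side's 36.907 N, so that mass slides down and the 11 kg mass slides up. Taking that direction as positive, Newton's second law for the whole system gives 94.799 − 36.907 = (11 + 12.1) a, so a = 57.892 / 23.1 = 2.5061 m/s².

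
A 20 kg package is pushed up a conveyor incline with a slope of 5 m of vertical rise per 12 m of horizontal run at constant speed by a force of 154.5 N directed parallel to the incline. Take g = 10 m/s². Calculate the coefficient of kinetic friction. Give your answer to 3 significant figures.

0.420

At constant speed ΣF = 0 along the incline. The applied 154.5 N acts up the slope; the weight component mg sin 22.62° = 76.923 N and kinetic friction μN both act down the slope.
So 154.5 = 76.923 + μ × 184.615, giving μ = (154.5 − 76.923) / 184.615 = 0.4202.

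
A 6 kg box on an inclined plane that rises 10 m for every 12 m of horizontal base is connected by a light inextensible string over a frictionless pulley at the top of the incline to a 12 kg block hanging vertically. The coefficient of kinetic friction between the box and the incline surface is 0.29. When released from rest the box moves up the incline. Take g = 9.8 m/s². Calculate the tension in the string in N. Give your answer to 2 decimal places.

73.03 N

For the box on the incline: the weight component along the slope is m₁g sin 39.81° = 6 × 9.8 × 0.6402 = 37.644 N and the normal force is N = m₁g cos 39.81° = 45.171 N.
Kinetic friction opposes the box's motion up the incline: f = μN = 0.29 × 45.171 = 13.100 N acting down the slope.
Newton's second law for the box (up-slope positive): T − 37.644 − 13.100 = 6 a. For the hanging block (downward positive): 12 × 9.8 − T = 12 a.
Adding the two equations eliminates T: 66.856 = 18 a, so a = 3.7142 m/s².
Then from the hanging block's equation, T = 12 × (9.8 − 3.7142) = 73.030 N.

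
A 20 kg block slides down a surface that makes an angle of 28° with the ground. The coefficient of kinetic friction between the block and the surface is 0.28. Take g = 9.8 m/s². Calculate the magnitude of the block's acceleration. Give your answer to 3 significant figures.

2.18 m/s²

Resolving the weight along the incline: the component pulling the block down the slope is mg sin 28° = 20 × 9.8 × 0.4695 = 92.022 N, and the normal force is N = mg cos 28° = 20 × 9.8 × 0.8829 = 173.048 N.
Kinetic friction acts up the slope with magnitude f = μN = 0.28 × 173.048 = 48.453 N.
Net force along the incline is 92.022 − 48.453 = 43.569 N, so a = 43.569 / 20 = 2.1785 m/s².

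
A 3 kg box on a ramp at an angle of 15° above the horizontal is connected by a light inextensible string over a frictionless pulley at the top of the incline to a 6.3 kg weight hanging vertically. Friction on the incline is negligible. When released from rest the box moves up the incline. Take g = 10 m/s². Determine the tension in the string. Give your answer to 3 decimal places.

For the box on the incline: the weight component along the slope is m₁g sin 15° = 3 × 10 × 0.2588 = 7.764 N and the normal force is N = m₁g cos 15° = 28.978 N.
Newton's second law for the box (up-slope positive): T − 7.764 = 3 a. For the hanging weight (downward positive): 6.3 × 10 − T = 6.3 a.
Adding the two equations eliminates T: 55.236 = 9.3 a, so a = 5.9394 m/s².
Then from the hanging weight's equation, T = 6.3 × (10 − 5.9394) = 25.582 N.

25.582 N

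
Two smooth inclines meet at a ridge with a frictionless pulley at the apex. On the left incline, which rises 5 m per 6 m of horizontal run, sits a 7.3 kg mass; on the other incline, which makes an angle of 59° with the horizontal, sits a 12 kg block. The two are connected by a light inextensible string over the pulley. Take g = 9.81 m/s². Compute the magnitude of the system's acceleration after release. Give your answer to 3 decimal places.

2.853 m/s²

Resolve each weight along its own incline: the 7.3 kg mass has component 7.3 × 9.81 × sin 39.81° = 45.846 N down its slope, and the 12 kg mass has 12 × 9.81 × sin 59° = 100.906 N down its slope.
The 12 kg side's 100.906 N exceeds the other side's 45.846 N, so that mass slides down and the 7.3 kg mass slides up. Taking that direction as positive, Newton's second law for the whole system gives 100.906 − 45.846 = (7.3 + 12) a, so a = 55.060 / 19.3 = 2.8528 m/s².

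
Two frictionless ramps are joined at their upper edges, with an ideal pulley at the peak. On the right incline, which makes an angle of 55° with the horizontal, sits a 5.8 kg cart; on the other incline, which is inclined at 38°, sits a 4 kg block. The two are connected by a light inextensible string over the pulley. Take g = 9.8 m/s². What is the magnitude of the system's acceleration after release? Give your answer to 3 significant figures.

2.29 m/s²

Resolve each weight along its own incline: the 5.8 kg mass has component 5.8 × 9.8 × sin 55° = 46.561 N down its slope, and the 4 kg mass has 4 × 9.8 × sin 38° = 24.134 N down its slope.
The 5.8 kg side's 46.561 N exceeds the other side's 24.134 N, so that mass slides down and the 4 kg mass slides up. Taking that direction as positive, Newton's second law for the whole system gives 46.561 − 24.134 = (5.8 + 4) a, so a = 22.427 / 9.8 = 2.2885 m/s².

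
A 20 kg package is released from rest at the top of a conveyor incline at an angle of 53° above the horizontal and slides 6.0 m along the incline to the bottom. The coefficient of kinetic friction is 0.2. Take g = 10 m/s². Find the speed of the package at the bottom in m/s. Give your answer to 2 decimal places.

The weight component along the incline is mg sin 53° = 159.727 N and the normal force is N = mg cos 53° = 120.363 N.
Friction up the slope is f = μN = 0.2 × 120.363 = 24.073 N, so the net downslope force is 159.727 − 24.073 = 135.654 N and a = 135.654 / 20 = 6.7827 m/s².
Starting from rest over a distance of 6.0 m, v² = 2aL = 2 × 6.7827 × 6.0 = 81.3924, so v = 9.0218 m/s.

9.02 m/s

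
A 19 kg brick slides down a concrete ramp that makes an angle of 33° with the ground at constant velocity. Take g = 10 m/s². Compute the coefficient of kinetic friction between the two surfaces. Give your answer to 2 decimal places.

At constant velocity the net force along the incline is zero: mg sin 33° = μ mg cos 33°.
So μ = tan 33° = 0.5446 / 0.8387 = 0.6493.

0.65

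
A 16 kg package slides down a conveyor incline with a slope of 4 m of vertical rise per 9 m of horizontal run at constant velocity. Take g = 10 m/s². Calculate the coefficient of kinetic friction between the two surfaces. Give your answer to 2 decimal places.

0.44

At constant velocity the net force along the incline is zero: mg sin 23.96° = μ mg cos 23.96°.
So μ = tan 23.96° = 0.4061 / 0.9138 = 0.4444.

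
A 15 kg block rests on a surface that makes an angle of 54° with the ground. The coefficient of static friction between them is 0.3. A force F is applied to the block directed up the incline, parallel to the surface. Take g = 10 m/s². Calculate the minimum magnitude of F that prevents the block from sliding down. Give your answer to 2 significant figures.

95 N

The normal force is N = mg cos 54° = 88.168 N. With F at its minimum the block is on the verge of sliding down, so static friction is at its maximum μ_s N = 0.3 × 88.168 = 26.450 N and acts up the slope.
Equilibrium along the incline: F + μ_s N = mg sin 54°, so F = 121.353 − 26.450 = 94.903 N.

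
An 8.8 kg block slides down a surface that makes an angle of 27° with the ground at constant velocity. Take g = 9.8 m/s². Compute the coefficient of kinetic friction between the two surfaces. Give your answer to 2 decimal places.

At constant velocity the net force along the incline is zero: mg sin 27° = μ mg cos 27°.
So μ = tan 27° = 0.4540 / 0.8910 = 0.5095.

0.51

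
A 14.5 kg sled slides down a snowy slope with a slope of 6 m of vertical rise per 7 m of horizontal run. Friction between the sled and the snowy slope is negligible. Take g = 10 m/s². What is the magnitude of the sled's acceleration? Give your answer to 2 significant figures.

Resolving the weight along the incline: the component pulling the sled down the slope is mg sin 40.60° = 14.5 × 10 × 0.6508 = 94.366 N, and the normal force is N = mg cos 40.60° = 14.5 × 10 × 0.7593 = 110.099 N.
With no friction the net force along the incline is 94.366 N, so a = g sin 40.60° = 94.366 / 14.5 = 6.5080 m/s².

6.5 m/s²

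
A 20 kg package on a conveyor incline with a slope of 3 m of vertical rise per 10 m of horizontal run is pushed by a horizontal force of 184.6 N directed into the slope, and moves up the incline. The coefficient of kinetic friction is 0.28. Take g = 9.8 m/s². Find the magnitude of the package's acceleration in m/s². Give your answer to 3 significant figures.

The horizontal push has components F cos 16.70° = 184.6 × 0.9578 = 176.810 N up the incline and F sin 16.70° = 184.6 × 0.2873 = 53.036 N pressing into the surface.
The normal force is therefore N = mg cos 16.70° + F sin 16.70° = 187.729 + 53.036 = 240.765 N, and kinetic friction down the slope is μN = 0.28 × 240.765 = 67.414 N.
Along the incline: F cos 16.70° − mg sin 16.70° − μN = ma, so 176.810 − 56.311 − 67.414 = 20 a, giving a = 2.6542 m/s².

2.65 m/s²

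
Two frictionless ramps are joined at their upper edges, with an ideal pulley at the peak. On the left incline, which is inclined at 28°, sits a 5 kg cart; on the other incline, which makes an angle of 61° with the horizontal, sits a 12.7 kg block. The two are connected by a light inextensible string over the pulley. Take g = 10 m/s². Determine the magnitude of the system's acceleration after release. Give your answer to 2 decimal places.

4.95 m/s²

Resolve each weight along its own incline: the 5 kg mass has component 5 × 10 × sin 28° = 23.474 N down its slope, and the 12.7 kg mass has 12.7 × 10 × sin 61° = 111.077 N down its slope.
The 12.7 kg side's 111.077 N exceeds the other side's 23.474 N, so that mass slides down and the 5 kg mass slides up. Taking that direction as positive, Newton's second law for the whole system gives 111.077 − 23.474 = (5 + 12.7) a, so a = 87.603 / 17.7 = 4.9493 m/s².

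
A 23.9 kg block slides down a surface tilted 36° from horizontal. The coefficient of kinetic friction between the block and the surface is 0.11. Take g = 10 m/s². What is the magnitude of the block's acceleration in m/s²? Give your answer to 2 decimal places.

4.99 m/s²

Resolving the weight along the incline: the component pulling the block down the slope is mg sin 36° = 23.9 × 10 × 0.5878 = 140.484 N, and the normal force is N = mg cos 36° = 23.9 × 10 × 0.8090 = 193.351 N.
Kinetic friction acts up the slope with magnitude f = μN = 0.11 × 193.351 = 21.269 N.
Net force along the incline is 140.484 − 21.269 = 119.215 N, so a = 119.215 / 23.9 = 4.9881 m/s².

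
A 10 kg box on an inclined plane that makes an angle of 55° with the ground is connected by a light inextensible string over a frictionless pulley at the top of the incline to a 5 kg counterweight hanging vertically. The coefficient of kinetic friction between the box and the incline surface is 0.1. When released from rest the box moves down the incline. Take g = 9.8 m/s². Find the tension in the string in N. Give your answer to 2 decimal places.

For the box on the incline: the weight component along the slope is m₁g sin 55° = 10 × 9.8 × 0.8192 = 80.282 N and the normal force is N = m₁g cos 55° = 56.210 N.
Kinetic friction opposes the box's motion down the incline: f = μN = 0.1 × 56.210 = 5.621 N acting up the slope.
Newton's second law for the box (down-slope positive): 80.282 − 5.621 − T = 10 a. For the hanging counterweight (upward positive): T − 5 × 9.8 = 5 a.
Adding the two equations eliminates T: 25.661 = 15 a, so a = 1.7107 m/s².
Then from the hanging counterweight's equation, T = 5 × (9.8 + 1.7107) = 57.553 N.

57.55 N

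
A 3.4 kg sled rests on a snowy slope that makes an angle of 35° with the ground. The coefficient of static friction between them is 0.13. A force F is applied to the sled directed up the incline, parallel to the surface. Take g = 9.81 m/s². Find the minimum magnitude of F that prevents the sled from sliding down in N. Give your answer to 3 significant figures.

The normal force is N = mg cos 35° = 27.322 N. With F at its minimum the sled is on the verge of sliding down, so static friction is at its maximum μ_s N = 0.13 × 27.322 = 3.552 N and acts up the slope.
Equilibrium along the incline: F + μ_s N = mg sin 35°, so F = 19.131 − 3.552 = 15.579 N.

15.6 N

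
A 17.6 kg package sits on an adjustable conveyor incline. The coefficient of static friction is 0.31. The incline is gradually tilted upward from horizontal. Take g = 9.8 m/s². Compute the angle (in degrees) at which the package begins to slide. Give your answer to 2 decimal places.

17.22°

At the threshold of sliding, static friction is at its maximum μ_s N and exactly balances the weight component along the incline: mg sin θ = μ_s mg cos θ.
Hence tan θ = μ_s = 0.31, so θ = arctan(0.31) = 17.2234°.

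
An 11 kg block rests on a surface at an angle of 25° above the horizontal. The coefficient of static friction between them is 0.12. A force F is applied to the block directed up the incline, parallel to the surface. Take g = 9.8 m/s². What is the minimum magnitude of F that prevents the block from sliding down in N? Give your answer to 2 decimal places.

The normal force is N = mg cos 25° = 97.700 N. With F at its minimum the block is on the verge of sliding down, so static friction is at its maximum μ_s N = 0.12 × 97.700 = 11.724 N and acts up the slope.
Equilibrium along the incline: F + μ_s N = mg sin 25°, so F = 45.558 − 11.724 = 33.834 N.

33.83 N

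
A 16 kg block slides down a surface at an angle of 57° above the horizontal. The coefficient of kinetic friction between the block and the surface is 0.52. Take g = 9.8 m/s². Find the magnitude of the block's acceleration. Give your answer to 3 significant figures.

5.44 m/s²

Resolving the weight along the incline: the component pulling the block down the slope is mg sin 57° = 16 × 9.8 × 0.8387 = 131.508 N, and the normal force is N = mg cos 57° = 16 × 9.8 × 0.5446 = 85.393 N.
Kinetic friction acts up the slope with magnitude f = μN = 0.52 × 85.393 = 44.404 N.
Net force along the incline is 131.508 − 44.404 = 87.104 N, so a = 87.104 / 16 = 5.4440 m/s².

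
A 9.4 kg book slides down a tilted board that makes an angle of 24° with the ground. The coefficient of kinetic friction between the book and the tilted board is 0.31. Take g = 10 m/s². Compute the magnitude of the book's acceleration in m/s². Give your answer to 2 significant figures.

Resolving the weight along the incline: the component pulling the book down the slope is mg sin 24° = 9.4 × 10 × 0.4067 = 38.230 N, and the normal force is N = mg cos 24° = 9.4 × 10 × 0.9135 = 85.869 N.
Kinetic friction acts up the slope with magnitude f = μN = 0.31 × 85.869 = 26.619 N.
Net force along the incline is 38.230 − 26.619 = 11.611 N, so a = 11.611 / 9.4 = 1.2352 m/s².

1.2 m/s²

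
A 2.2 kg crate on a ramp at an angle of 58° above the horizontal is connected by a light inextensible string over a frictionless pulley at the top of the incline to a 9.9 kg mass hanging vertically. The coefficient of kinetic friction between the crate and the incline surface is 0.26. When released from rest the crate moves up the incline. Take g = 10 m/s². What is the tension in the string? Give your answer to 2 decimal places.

35.74 N

For the crate on the incline: the weight component along the slope is m₁g sin 58° = 2.2 × 10 × 0.8480 = 18.656 N and the normal force is N = m₁g cos 58° = 11.658 N.
Kinetic friction opposes the crate's motion up the incline: f = μN = 0.26 × 11.658 = 3.031 N acting down the slope.
Newton's second law for the crate (up-slope positive): T − 18.656 − 3.031 = 2.2 a. For the hanging mass (downward positive): 9.9 × 10 − T = 9.9 a.
Adding the two equations eliminates T: 77.313 = 12.1 a, so a = 6.3895 m/s².
Then from the hanging mass's equation, T = 9.9 × (10 − 6.3895) = 35.744 N.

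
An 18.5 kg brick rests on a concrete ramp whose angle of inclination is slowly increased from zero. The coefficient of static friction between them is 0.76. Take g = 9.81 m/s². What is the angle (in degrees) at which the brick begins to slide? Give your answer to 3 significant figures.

At the threshold of sliding, static friction is at its maximum μ_s N and exactly balances the weight component along the incline: mg sin θ = μ_s mg cos θ.
Hence tan θ = μ_s = 0.76, so θ = arctan(0.76) = 37.2348°.

37.2°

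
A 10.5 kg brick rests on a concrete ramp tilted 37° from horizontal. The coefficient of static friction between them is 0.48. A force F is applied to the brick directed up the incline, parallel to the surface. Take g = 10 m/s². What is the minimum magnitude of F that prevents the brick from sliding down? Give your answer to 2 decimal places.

The normal force is N = mg cos 37° = 83.857 N. With F at its minimum the brick is on the verge of sliding down, so static friction is at its maximum μ_s N = 0.48 × 83.857 = 40.251 N and acts up the slope.
Equilibrium along the incline: F + μ_s N = mg sin 37°, so F = 63.191 − 40.251 = 22.940 N.

22.94 N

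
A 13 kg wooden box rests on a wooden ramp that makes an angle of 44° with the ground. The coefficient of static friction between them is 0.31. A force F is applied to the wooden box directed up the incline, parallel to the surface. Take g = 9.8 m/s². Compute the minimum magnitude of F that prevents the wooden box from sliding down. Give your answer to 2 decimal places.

The normal force is N = mg cos 44° = 91.644 N. With F at its minimum the wooden box is on the verge of sliding down, so static friction is at its maximum μ_s N = 0.31 × 91.644 = 28.410 N and acts up the slope.
Equilibrium along the incline: F + μ_s N = mg sin 44°, so F = 88.499 − 28.410 = 60.089 N.

60.09 N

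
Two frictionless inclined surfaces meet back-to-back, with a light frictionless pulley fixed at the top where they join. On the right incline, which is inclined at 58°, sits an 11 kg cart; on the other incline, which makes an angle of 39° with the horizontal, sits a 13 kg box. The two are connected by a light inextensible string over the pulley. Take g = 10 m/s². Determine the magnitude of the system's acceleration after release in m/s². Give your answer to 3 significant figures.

0.478 m/s²

Resolve each weight along its own incline: the 11 kg mass has component 11 × 10 × sin 58° = 93.285 N down its slope, and the 13 kg mass has 13 × 10 × sin 39° = 81.812 N down its slope.
The 11 kg side's 93.285 N exceeds the other side's 81.812 N, so that mass slides down and the 13 kg mass slides up. Taking that direction as positive, Newton's second law for the whole system gives 93.285 − 81.812 = (11 + 13) a, so a = 11.473 / 24 = 0.4780 m/s².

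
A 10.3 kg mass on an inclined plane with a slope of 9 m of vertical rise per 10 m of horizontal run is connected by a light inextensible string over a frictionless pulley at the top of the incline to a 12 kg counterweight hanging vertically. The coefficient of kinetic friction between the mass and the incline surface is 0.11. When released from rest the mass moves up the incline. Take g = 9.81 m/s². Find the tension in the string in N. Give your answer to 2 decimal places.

For the mass on the incline: the weight component along the slope is m₁g sin 41.99° = 10.3 × 9.81 × 0.6690 = 67.598 N and the normal force is N = m₁g cos 41.99° = 75.105 N.
Kinetic friction opposes the mass's motion up the incline: f = μN = 0.11 × 75.105 = 8.262 N acting down the slope.
Newton's second law for the mass (up-slope positive): T − 67.598 − 8.262 = 10.3 a. For the hanging counterweight (downward positive): 12 × 9.81 − T = 12 a.
Adding the two equations eliminates T: 41.860 = 22.3 a, so a = 1.8771 m/s².
Then from the hanging counterweight's equation, T = 12 × (9.81 − 1.8771) = 95.195 N.

95.19 N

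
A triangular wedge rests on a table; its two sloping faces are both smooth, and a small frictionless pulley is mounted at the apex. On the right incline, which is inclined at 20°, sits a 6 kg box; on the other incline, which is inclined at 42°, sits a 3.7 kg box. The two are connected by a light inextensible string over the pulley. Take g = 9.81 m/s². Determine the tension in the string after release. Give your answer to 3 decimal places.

22.702 N

Resolve each weight along its own incline: the 6 kg mass has component 6 × 9.81 × sin 20° = 20.131 N down its slope, and the 3.7 kg mass has 3.7 × 9.81 × sin 42° = 24.287 N down its slope.
The 3.7 kg side's 24.287 N exceeds the other side's 20.131 N, so that mass slides down and the 6 kg mass slides up. Taking that direction as positive, Newton's second law for the whole system gives 24.287 − 20.131 = (6 + 3.7) a, so a = 4.156 / 9.7 = 0.4285 m/s².
For the 6 kg mass (up-slope positive): T − 20.131 = 6 × 0.4285, so T = 22.702 N.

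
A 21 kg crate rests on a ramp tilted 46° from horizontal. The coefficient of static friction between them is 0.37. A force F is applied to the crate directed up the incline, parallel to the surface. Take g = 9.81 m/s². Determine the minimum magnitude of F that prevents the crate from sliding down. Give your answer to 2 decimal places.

95.24 N

The normal force is N = mg cos 46° = 143.107 N. With F at its minimum the crate is on the verge of sliding down, so static friction is at its maximum μ_s N = 0.37 × 143.107 = 52.950 N and acts up the slope.
Equilibrium along the incline: F + μ_s N = mg sin 46°, so F = 148.191 − 52.950 = 95.241 N.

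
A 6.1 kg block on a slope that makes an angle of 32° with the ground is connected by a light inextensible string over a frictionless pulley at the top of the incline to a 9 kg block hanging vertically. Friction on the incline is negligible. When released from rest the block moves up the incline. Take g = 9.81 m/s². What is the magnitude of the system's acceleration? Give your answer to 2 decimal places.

For the block on the incline: the weight component along the slope is m₁g sin 32° = 6.1 × 9.81 × 0.5299 = 31.710 N and the normal force is N = m₁g cos 32° = 50.748 N.
Newton's second law for the block (up-slope positive): T − 31.710 = 6.1 a. For the hanging block (downward positive): 9 × 9.81 − T = 9 a.
Adding the two equations eliminates T: 56.580 = 15.1 a, so a = 3.7470 m/s².

3.75 m/s²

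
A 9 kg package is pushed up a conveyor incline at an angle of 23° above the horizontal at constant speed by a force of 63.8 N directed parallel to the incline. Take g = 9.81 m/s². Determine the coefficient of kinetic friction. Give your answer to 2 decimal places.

At constant speed ΣF = 0 along the incline. The applied 63.8 N acts up the slope; the weight component mg sin 23° = 34.498 N and kinetic friction μN both act down the slope.
So 63.8 = 34.498 + μ × 81.271, giving μ = (63.8 − 34.498) / 81.271 = 0.3605.

0.36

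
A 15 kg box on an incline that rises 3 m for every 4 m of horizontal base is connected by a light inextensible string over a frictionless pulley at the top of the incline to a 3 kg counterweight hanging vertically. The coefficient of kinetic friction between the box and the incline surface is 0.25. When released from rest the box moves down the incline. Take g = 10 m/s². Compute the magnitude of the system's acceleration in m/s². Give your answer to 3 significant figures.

1.67 m/s²

For the box on the incline: the weight component along the slope is m₁g sin 36.87° = 15 × 10 × 0.6000 = 90.000 N and the normal force is N = m₁g cos 36.87° = 120.000 N.
Kinetic friction opposes the box's motion down the incline: f = μN = 0.25 × 120.000 = 30.000 N acting up the slope.
Newton's second law for the box (down-slope positive): 90.000 − 30.000 − T = 15 a. For the hanging counterweight (upward positive): T − 3 × 10 = 3 a.
Adding the two equations eliminates T: 30.000 = 18 a, so a = 1.6667 m/s².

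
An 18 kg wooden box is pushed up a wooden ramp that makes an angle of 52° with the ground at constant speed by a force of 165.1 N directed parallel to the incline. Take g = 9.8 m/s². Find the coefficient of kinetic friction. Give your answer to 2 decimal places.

At constant speed ΣF = 0 along the incline. The applied 165.1 N acts up the slope; the weight component mg sin 52° = 139.005 N and kinetic friction μN both act down the slope.
So 165.1 = 139.005 + μ × 108.603, giving μ = (165.1 − 139.005) / 108.603 = 0.2403.

0.24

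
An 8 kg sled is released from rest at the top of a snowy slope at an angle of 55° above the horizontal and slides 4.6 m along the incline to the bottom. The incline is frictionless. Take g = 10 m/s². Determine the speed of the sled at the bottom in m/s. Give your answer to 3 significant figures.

The weight component along the incline is mg sin 55° = 65.532 N and the normal force is N = mg cos 55° = 45.886 N.
With no friction, a = g sin 55° = 8.1915 m/s².
Starting from rest over a distance of 4.6 m, v² = 2aL = 2 × 8.1915 × 4.6 = 75.3618, so v = 8.6811 m/s.

8.68 m/s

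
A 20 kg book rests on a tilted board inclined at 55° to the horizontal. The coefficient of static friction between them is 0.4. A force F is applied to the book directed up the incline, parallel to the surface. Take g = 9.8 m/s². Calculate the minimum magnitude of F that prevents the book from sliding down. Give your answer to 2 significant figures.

The normal force is N = mg cos 55° = 112.421 N. With F at its minimum the book is on the verge of sliding down, so static friction is at its maximum μ_s N = 0.4 × 112.421 = 44.968 N and acts up the slope.
Equilibrium along the incline: F + μ_s N = mg sin 55°, so F = 160.554 − 44.968 = 115.586 N.

120 N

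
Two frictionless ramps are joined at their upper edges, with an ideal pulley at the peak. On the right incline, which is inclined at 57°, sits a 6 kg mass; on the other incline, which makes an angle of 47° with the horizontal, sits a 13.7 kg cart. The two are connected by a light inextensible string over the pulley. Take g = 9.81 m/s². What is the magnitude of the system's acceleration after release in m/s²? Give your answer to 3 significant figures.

2.48 m/s²

Resolve each weight along its own incline: the 6 kg mass has component 6 × 9.81 × sin 57° = 49.364 N down its slope, and the 13.7 kg mass has 13.7 × 9.81 × sin 47° = 98.292 N down its slope.
The 13.7 kg side's 98.292 N exceeds the other side's 49.364 N, so that mass slides down and the 6 kg mass slides up. Taking that direction as positive, Newton's second law for the whole system gives 98.292 − 49.364 = (6 + 13.7) a, so a = 48.928 / 19.7 = 2.4837 m/s².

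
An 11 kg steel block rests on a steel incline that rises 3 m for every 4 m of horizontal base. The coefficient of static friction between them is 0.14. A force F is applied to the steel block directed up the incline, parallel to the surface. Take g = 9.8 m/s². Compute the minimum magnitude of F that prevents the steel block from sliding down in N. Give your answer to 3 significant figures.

52.6 N

The normal force is N = mg cos 36.87° = 86.240 N. With F at its minimum the steel block is on the verge of sliding down, so static friction is at its maximum μ_s N = 0.14 × 86.240 = 12.074 N and acts up the slope.
Equilibrium along the incline: F + μ_s N = mg sin 36.87°, so F = 64.680 − 12.074 = 52.606 N.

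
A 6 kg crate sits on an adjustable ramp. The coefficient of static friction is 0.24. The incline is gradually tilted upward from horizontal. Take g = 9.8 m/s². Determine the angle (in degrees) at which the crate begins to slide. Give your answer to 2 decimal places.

At the threshold of sliding, static friction is at its maximum μ_s N and exactly balances the weight component along the incline: mg sin θ = μ_s mg cos θ.
Hence tan θ = μ_s = 0.24, so θ = arctan(0.24) = 13.4957°.

13.50°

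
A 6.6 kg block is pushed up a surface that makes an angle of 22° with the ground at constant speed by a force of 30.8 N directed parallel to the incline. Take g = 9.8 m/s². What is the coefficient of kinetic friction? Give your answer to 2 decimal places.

0.11

At constant speed ΣF = 0 along the incline. The applied 30.8 N acts up the slope; the weight component mg sin 22° = 24.230 N and kinetic friction μN both act down the slope.
So 30.8 = 24.230 + μ × 59.970, giving μ = (30.8 − 24.230) / 59.970 = 0.1096.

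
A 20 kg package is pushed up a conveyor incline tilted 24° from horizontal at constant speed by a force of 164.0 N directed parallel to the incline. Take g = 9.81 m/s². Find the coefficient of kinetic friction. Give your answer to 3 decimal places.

0.470

At constant speed ΣF = 0 along the incline. The applied 164.0 N acts up the slope; the weight component mg sin 24° = 79.802 N and kinetic friction μN both act down the slope.
So 164.0 = 79.802 + μ × 179.238, giving μ = (164.0 − 79.802) / 179.238 = 0.4698.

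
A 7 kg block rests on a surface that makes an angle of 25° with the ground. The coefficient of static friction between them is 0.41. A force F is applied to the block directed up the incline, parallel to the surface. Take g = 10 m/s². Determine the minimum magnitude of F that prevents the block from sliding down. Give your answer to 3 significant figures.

The normal force is N = mg cos 25° = 63.442 N. With F at its minimum the block is on the verge of sliding down, so static friction is at its maximum μ_s N = 0.41 × 63.442 = 26.011 N and acts up the slope.
Equilibrium along the incline: F + μ_s N = mg sin 25°, so F = 29.583 − 26.011 = 3.572 N.

3.57 N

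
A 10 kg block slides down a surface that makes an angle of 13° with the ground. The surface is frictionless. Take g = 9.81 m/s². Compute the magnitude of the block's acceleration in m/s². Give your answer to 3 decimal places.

2.207 m/s²

Resolving the weight along the incline: the component pulling the block down the slope is mg sin 13° = 10 × 9.81 × 0.2250 = 22.073 N, and the normal force is N = mg cos 13° = 10 × 9.81 × 0.9744 = 95.589 N.
With no friction the net force along the incline is 22.073 N, so a = g sin 13° = 22.073 / 10 = 2.2073 m/s².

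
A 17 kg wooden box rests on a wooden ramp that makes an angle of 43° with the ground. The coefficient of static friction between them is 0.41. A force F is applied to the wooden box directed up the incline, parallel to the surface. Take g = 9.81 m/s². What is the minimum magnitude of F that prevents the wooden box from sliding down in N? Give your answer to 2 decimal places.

63.73 N

The normal force is N = mg cos 43° = 121.968 N. With F at its minimum the wooden box is on the verge of sliding down, so static friction is at its maximum μ_s N = 0.41 × 121.968 = 50.007 N and acts up the slope.
Equilibrium along the incline: F + μ_s N = mg sin 43°, so F = 113.737 − 50.007 = 63.730 N.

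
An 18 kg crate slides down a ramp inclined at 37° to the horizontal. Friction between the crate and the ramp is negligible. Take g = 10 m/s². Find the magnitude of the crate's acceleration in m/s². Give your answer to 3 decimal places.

Resolving the weight along the incline: the component pulling the crate down the slope is mg sin 37° = 18 × 10 × 0.6018 = 108.324 N, and the normal force is N = mg cos 37° = 18 × 10 × 0.7986 = 143.748 N.
With no friction the net force along the incline is 108.324 N, so a = g sin 37° = 108.324 / 18 = 6.0180 m/s².

6.018 m/s²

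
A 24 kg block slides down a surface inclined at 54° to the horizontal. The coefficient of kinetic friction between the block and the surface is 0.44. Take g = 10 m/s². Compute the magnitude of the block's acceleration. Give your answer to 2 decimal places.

Resolving the weight along the incline: the component pulling the block down the slope is mg sin 54° = 24 × 10 × 0.8090 = 194.160 N, and the normal force is N = mg cos 54° = 24 × 10 × 0.5878 = 141.072 N.
Kinetic friction acts up the slope with magnitude f = μN = 0.44 × 141.072 = 62.072 N.
Net force along the incline is 194.160 − 62.072 = 132.088 N, so a = 132.088 / 24 = 5.5037 m/s².

5.50 m/s²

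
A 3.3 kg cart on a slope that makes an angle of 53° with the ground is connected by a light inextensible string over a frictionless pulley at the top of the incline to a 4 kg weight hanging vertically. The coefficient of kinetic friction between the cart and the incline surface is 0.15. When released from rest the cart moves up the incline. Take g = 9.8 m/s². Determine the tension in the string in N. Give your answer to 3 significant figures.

For the cart on the incline: the weight component along the slope is m₁g sin 53° = 3.3 × 9.8 × 0.7986 = 25.827 N and the normal force is N = m₁g cos 53° = 19.463 N.
Kinetic friction opposes the cart's motion up the incline: f = μN = 0.15 × 19.463 = 2.919 N acting down the slope.
Newton's second law for the cart (up-slope positive): T − 25.827 − 2.919 = 3.3 a. For the hanging weight (downward positive): 4 × 9.8 − T = 4 a.
Adding the two equations eliminates T: 10.454 = 7.3 a, so a = 1.4321 m/s².
Then from the hanging weight's equation, T = 4 × (9.8 − 1.4321) = 33.472 N.

33.5 N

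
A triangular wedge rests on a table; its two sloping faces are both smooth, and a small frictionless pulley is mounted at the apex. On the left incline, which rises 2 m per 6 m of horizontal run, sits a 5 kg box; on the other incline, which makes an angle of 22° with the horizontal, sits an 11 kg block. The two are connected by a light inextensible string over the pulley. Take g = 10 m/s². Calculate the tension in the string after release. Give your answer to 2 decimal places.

23.75 N

Resolve each weight along its own incline: the 5 kg mass has component 5 × 10 × sin 18.43° = 15.811 N down its slope, and the 11 kg mass has 11 × 10 × sin 22° = 41.207 N down its slope.
The 11 kg side's 41.207 N exceeds the other side's 15.811 N, so that mass slides down and the 5 kg mass slides up. Taking that direction as positive, Newton's second law for the whole system gives 41.207 − 15.811 = (5 + 11) a, so a = 25.396 / 16 = 1.5873 m/s².
For the 5 kg mass (up-slope positive): T − 15.811 = 5 × 1.5873, so T = 23.747 N.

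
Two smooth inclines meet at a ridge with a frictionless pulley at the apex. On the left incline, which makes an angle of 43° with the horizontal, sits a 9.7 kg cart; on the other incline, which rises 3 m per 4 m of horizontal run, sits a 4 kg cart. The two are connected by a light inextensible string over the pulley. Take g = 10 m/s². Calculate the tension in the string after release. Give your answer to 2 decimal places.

36.31 N

Resolve each weight along its own incline: the 9.7 kg mass has component 9.7 × 10 × sin 43° = 66.154 N down its slope, and the 4 kg mass has 4 × 10 × sin 36.87° = 24.000 N down its slope.
The 9.7 kg side's 66.154 N exceeds the other side's 24.000 N, so that mass slides down and the 4 kg mass slides up. Taking that direction as positive, Newton's second law for the whole system gives 66.154 − 24.000 = (9.7 + 4) a, so a = 42.154 / 13.7 = 3.0769 m/s².
For the 4 kg mass (up-slope positive): T − 24.000 = 4 × 3.0769, so T = 36.308 N.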